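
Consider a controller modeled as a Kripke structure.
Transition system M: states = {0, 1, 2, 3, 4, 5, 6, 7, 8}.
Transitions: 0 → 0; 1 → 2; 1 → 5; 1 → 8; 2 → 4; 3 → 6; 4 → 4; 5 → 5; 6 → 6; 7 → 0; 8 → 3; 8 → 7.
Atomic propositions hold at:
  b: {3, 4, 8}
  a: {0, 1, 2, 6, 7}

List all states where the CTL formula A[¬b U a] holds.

{0, 1, 2, 6, 7}

Sat(¬b) = {0, 1, 2, 5, 6, 7}
A[¬b U a]: least fixpoint, start Z0 = Sat(a) = {0, 1, 2, 6, 7}, add states in Sat(¬b) with every successor in Z. Already a fixed point.
Sat(A[¬b U a]) = {0, 1, 2, 6, 7}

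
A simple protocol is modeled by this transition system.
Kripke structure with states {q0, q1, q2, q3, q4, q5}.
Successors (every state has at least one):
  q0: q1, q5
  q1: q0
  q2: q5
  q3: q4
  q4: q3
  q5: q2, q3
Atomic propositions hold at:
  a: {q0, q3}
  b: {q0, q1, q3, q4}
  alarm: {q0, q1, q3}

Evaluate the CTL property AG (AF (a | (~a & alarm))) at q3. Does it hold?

Yes

Sat(~a) = {q1, q2, q4, q5}
Sat(~a & alarm) = {q1}
Sat(a | (~a & alarm)) = {q0, q1, q3}
AF (a | (~a & alarm)): least fixpoint, start Z0 = {q0, q1, q3}, add states with every successor in Z. Z1 = {q0, q1, q3, q4}; fixed.
Sat(AF (a | (~a & alarm))) = {q0, q1, q3, q4}
AG (AF (a | (~a & alarm))): greatest fixpoint, start Z0 = {q0, q1, q3, q4}, keep only states in Sat with every successor in Z. Z1 = {q1, q3, q4}; Z2 = {q3, q4}; fixed.
Sat(AG (AF (a | (~a & alarm)))) = {q3, q4}
q3 ∈ Sat(AG (AF (a | (~a & alarm)))) = {q3, q4}, so the formula holds at q3.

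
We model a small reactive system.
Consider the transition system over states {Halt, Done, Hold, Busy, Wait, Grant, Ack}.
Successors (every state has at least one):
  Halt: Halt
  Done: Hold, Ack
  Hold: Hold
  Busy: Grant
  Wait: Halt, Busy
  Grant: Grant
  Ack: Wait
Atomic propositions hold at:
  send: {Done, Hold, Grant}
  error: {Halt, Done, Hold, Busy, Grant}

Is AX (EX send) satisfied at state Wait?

No

Sat(EX send) = {s : some successor in {Done, Hold, Grant}} = {Done, Hold, Busy, Grant}
Sat(AX (EX send)) = {s : every successor in {Done, Hold, Busy, Grant}} = {Hold, Busy, Grant}
Wait ∉ Sat(AX (EX send)) = {Hold, Busy, Grant}, so the formula does not hold at Wait.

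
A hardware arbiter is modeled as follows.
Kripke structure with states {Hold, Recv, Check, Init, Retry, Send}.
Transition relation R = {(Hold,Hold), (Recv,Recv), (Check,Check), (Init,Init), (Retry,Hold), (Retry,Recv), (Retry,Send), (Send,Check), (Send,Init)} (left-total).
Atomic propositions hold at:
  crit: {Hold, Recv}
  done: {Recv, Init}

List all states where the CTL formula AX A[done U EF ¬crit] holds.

Sat(¬crit) = {Check, Init, Retry, Send}
EF ¬crit: least fixpoint, start Z0 = {Check, Init, Retry, Send}, add states with some successor in Z. Already a fixed point.
Sat(EF ¬crit) = {Check, Init, Retry, Send}
A[done U EF ¬crit]: least fixpoint, start Z0 = Sat(EF ¬crit) = {Check, Init, Retry, Send}, add states in Sat(done) with every successor in Z. Already a fixed point.
Sat(A[done U EF ¬crit]) = {Check, Init, Retry, Send}
Sat(AX A[done U EF ¬crit]) = {s : every successor in {Check, Init, Retry, Send}} = {Check, Init, Send}

{Check, Init, Send}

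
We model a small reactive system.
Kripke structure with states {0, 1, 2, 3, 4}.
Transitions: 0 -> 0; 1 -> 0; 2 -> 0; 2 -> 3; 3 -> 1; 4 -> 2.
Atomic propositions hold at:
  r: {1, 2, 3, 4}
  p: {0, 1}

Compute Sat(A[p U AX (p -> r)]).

{3, 4}

Sat(p -> r) = {1, 2, 3, 4}
Sat(AX (p -> r)) = {s : every successor in {1, 2, 3, 4}} = {3, 4}
A[p U AX (p -> r)]: least fixpoint, start Z0 = Sat(AX (p -> r)) = {3, 4}, add states in Sat(p) with every successor in Z. Already a fixed point.
Sat(A[p U AX (p -> r)]) = {3, 4}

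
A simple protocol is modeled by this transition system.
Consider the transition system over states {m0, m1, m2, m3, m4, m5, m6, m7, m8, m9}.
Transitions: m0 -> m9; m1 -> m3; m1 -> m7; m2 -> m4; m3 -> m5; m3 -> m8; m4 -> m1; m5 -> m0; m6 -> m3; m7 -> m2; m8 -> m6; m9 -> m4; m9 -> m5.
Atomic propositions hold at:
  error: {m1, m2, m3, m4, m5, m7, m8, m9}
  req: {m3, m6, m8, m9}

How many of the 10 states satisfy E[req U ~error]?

Sat(~error) = {m0, m6}
E[req U ~error]: least fixpoint, start Z0 = Sat(~error) = {m0, m6}, add states in Sat(req) with some successor in Z. Z1 = {m0, m6, m8}; Z2 = {m0, m3, m6, m8}; fixed.
Sat(E[req U ~error]) = {m0, m3, m6, m8}
|Sat(E[req U ~error])| = |{m0, m3, m6, m8}| = 4.

4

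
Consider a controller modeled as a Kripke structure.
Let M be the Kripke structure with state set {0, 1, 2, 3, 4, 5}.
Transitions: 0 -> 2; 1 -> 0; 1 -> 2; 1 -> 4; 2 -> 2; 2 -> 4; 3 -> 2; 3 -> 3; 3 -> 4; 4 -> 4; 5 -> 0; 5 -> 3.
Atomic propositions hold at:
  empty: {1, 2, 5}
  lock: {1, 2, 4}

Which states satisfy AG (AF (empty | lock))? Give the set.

Sat(empty | lock) = {1, 2, 4, 5}
AF (empty | lock): least fixpoint, start Z0 = {1, 2, 4, 5}, add states with every successor in Z. Z1 = {0, 1, 2, 4, 5}; fixed.
Sat(AF (empty | lock)) = {0, 1, 2, 4, 5}
AG (AF (empty | lock)): greatest fixpoint, start Z0 = {0, 1, 2, 4, 5}, keep only states in Sat with every successor in Z. Z1 = {0, 1, 2, 4}; fixed.
Sat(AG (AF (empty | lock))) = {0, 1, 2, 4}

{0, 1, 2, 4}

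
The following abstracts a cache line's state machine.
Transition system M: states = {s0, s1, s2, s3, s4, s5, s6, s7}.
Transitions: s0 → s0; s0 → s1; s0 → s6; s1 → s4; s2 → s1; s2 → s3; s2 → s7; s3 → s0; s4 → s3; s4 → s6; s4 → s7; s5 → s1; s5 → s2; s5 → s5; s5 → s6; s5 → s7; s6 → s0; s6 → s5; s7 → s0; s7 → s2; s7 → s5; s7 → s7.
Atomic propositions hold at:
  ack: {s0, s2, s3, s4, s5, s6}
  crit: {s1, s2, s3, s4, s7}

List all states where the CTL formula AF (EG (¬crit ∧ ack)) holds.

{s0, s3, s5, s6}

Sat(¬crit) = {s0, s5, s6}
Sat(¬crit ∧ ack) = {s0, s5, s6}
EG (¬crit ∧ ack): greatest fixpoint, start Z0 = {s0, s5, s6}, keep only states in Sat with some successor in Z. Already a fixed point.
Sat(EG (¬crit ∧ ack)) = {s0, s5, s6}
AF (EG (¬crit ∧ ack)): least fixpoint, start Z0 = {s0, s5, s6}, add states with every successor in Z. Z1 = {s0, s3, s5, s6}; fixed.
Sat(AF (EG (¬crit ∧ ack))) = {s0, s3, s5, s6}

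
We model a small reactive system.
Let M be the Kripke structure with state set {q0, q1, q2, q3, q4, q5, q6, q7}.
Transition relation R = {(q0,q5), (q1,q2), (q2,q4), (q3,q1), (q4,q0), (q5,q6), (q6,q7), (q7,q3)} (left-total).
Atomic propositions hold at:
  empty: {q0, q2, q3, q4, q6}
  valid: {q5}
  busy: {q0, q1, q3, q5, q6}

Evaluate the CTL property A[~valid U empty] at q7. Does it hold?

Yes

Sat(~valid) = {q0, q1, q2, q3, q4, q6, q7}
A[~valid U empty]: least fixpoint, start Z0 = Sat(empty) = {q0, q2, q3, q4, q6}, add states in Sat(~valid) with every successor in Z. Z1 = {q0, q1, q2, q3, q4, q6, q7}; fixed.
Sat(A[~valid U empty]) = {q0, q1, q2, q3, q4, q6, q7}
q7 ∈ Sat(A[~valid U empty]) = {q0, q1, q2, q3, q4, q6, q7}, so the formula holds at q7.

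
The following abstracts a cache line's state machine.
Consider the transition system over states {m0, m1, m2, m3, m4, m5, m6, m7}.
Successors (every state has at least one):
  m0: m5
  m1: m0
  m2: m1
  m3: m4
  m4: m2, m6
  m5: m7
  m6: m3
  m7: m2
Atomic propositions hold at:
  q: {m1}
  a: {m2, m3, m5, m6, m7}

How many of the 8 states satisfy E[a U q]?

4

E[a U q]: least fixpoint, start Z0 = Sat(q) = {m1}, add states in Sat(a) with some successor in Z. Z1 = {m1, m2}; Z2 = {m1, m2, m7}; Z3 = {m1, m2, m5, m7}; fixed.
Sat(E[a U q]) = {m1, m2, m5, m7}
|Sat(E[a U q])| = |{m1, m2, m5, m7}| = 4.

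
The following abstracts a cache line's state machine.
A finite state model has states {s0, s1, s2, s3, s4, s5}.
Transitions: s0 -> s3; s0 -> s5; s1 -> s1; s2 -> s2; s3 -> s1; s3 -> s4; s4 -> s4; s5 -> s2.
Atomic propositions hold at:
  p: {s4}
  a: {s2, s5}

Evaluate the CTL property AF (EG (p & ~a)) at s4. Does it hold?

Yes

Sat(~a) = {s0, s1, s3, s4}
Sat(p & ~a) = {s4}
EG (p & ~a): greatest fixpoint, start Z0 = {s4}, keep only states in Sat with some successor in Z. Already a fixed point.
Sat(EG (p & ~a)) = {s4}
AF (EG (p & ~a)): least fixpoint, start Z0 = {s4}, add states with every successor in Z. Already a fixed point.
Sat(AF (EG (p & ~a))) = {s4}
s4 ∈ Sat(AF (EG (p & ~a))) = {s4}, so the formula holds at s4.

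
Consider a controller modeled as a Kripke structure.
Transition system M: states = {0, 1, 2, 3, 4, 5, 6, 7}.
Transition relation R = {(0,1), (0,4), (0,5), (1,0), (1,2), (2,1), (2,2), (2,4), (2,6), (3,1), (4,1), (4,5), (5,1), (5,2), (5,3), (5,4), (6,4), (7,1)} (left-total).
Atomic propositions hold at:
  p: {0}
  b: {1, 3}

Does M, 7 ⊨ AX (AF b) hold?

Yes

AF b: least fixpoint, start Z0 = {1, 3}, add states with every successor in Z. Z1 = {1, 3, 7}; fixed.
Sat(AF b) = {1, 3, 7}
Sat(AX (AF b)) = {s : every successor in {1, 3, 7}} = {3, 7}
7 ∈ Sat(AX (AF b)) = {3, 7}, so the formula holds at 7.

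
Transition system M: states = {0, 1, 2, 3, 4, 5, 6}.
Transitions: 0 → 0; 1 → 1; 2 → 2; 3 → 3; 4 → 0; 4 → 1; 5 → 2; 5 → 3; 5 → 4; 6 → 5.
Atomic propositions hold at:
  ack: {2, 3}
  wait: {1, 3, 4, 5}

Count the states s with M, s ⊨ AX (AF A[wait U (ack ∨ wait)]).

5

Sat(ack ∨ wait) = {1, 2, 3, 4, 5}
A[wait U (ack ∨ wait)]: least fixpoint, start Z0 = Sat((ack ∨ wait)) = {1, 2, 3, 4, 5}, add states in Sat(wait) with every successor in Z. Already a fixed point.
Sat(A[wait U (ack ∨ wait)]) = {1, 2, 3, 4, 5}
AF A[wait U (ack ∨ wait)]: least fixpoint, start Z0 = {1, 2, 3, 4, 5}, add states with every successor in Z. Z1 = {1, 2, 3, 4, 5, 6}; fixed.
Sat(AF A[wait U (ack ∨ wait)]) = {1, 2, 3, 4, 5, 6}
Sat(AX (AF A[wait U (ack ∨ wait)])) = {s : every successor in {1, 2, 3, 4, 5, 6}} = {1, 2, 3, 5, 6}
|Sat(AX (AF A[wait U (ack ∨ wait)]))| = |{1, 2, 3, 5, 6}| = 5.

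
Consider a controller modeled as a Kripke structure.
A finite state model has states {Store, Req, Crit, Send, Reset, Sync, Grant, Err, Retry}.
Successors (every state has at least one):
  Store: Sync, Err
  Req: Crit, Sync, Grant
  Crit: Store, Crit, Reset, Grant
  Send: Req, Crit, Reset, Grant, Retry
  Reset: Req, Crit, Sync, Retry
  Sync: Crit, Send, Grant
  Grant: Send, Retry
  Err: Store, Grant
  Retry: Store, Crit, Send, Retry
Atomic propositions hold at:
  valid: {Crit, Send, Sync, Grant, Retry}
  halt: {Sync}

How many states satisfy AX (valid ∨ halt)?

Sat(valid ∨ halt) = {Crit, Send, Sync, Grant, Retry}
Sat(AX (valid ∨ halt)) = {s : every successor in {Crit, Send, Sync, Grant, Retry}} = {Req, Sync, Grant}
|Sat(AX (valid ∨ halt))| = |{Req, Sync, Grant}| = 3.

3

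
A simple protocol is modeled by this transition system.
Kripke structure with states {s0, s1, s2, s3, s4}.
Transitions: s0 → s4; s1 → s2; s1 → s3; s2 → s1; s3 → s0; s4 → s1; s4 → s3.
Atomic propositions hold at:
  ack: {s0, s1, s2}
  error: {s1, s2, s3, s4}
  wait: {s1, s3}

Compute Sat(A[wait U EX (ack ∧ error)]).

Sat(ack ∧ error) = {s1, s2}
Sat(EX (ack ∧ error)) = {s : some successor in {s1, s2}} = {s1, s2, s4}
A[wait U EX (ack ∧ error)]: least fixpoint, start Z0 = Sat(EX (ack ∧ error)) = {s1, s2, s4}, add states in Sat(wait) with every successor in Z. Already a fixed point.
Sat(A[wait U EX (ack ∧ error)]) = {s1, s2, s4}

{s1, s2, s4}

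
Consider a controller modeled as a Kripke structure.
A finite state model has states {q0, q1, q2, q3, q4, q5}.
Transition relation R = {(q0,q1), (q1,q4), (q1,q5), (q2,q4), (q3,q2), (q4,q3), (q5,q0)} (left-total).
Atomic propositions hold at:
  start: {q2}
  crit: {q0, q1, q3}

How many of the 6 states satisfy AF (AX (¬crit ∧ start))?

3

Sat(¬crit) = {q2, q4, q5}
Sat(¬crit ∧ start) = {q2}
Sat(AX (¬crit ∧ start)) = {s : every successor in {q2}} = {q3}
AF (AX (¬crit ∧ start)): least fixpoint, start Z0 = {q3}, add states with every successor in Z. Z1 = {q3, q4}; Z2 = {q2, q3, q4}; fixed.
Sat(AF (AX (¬crit ∧ start))) = {q2, q3, q4}
|Sat(AF (AX (¬crit ∧ start)))| = |{q2, q3, q4}| = 3.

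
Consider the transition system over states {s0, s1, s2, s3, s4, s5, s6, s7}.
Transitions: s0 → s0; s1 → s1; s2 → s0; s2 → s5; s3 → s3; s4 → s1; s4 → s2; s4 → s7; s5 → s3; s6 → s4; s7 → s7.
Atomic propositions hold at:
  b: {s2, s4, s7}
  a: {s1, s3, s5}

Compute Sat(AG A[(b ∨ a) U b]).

{s7}

Sat(b ∨ a) = {s1, s2, s3, s4, s5, s7}
A[(b ∨ a) U b]: least fixpoint, start Z0 = Sat(b) = {s2, s4, s7}, add states in Sat(b ∨ a) with every successor in Z. Already a fixed point.
Sat(A[(b ∨ a) U b]) = {s2, s4, s7}
AG A[(b ∨ a) U b]: greatest fixpoint, start Z0 = {s2, s4, s7}, keep only states in Sat with every successor in Z. Z1 = {s7}; fixed.
Sat(AG A[(b ∨ a) U b]) = {s7}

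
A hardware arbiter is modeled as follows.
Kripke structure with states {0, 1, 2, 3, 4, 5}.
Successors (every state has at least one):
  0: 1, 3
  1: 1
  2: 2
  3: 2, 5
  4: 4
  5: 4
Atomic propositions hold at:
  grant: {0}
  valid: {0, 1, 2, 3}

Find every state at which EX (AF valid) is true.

{0, 1, 2, 3}

AF valid: least fixpoint, start Z0 = {0, 1, 2, 3}, add states with every successor in Z. Already a fixed point.
Sat(AF valid) = {0, 1, 2, 3}
Sat(EX (AF valid)) = {s : some successor in {0, 1, 2, 3}} = {0, 1, 2, 3}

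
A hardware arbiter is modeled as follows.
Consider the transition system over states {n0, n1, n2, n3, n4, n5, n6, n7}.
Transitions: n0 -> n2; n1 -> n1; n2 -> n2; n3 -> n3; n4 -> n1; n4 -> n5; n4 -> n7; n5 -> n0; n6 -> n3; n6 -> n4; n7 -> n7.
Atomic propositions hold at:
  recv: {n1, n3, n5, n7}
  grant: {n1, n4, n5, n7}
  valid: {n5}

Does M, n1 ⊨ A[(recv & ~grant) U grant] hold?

Sat(~grant) = {n0, n2, n3, n6}
Sat(recv & ~grant) = {n3}
A[(recv & ~grant) U grant]: least fixpoint, start Z0 = Sat(grant) = {n1, n4, n5, n7}, add states in Sat(recv & ~grant) with every successor in Z. Already a fixed point.
Sat(A[(recv & ~grant) U grant]) = {n1, n4, n5, n7}
n1 ∈ Sat(A[(recv & ~grant) U grant]) = {n1, n4, n5, n7}, so the formula holds at n1.

Yes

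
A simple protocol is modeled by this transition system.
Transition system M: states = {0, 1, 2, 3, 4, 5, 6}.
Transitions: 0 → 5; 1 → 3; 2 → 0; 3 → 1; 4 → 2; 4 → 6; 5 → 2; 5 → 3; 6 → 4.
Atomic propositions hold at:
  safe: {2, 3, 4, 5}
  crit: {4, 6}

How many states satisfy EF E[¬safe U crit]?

2

Sat(¬safe) = {0, 1, 6}
E[¬safe U crit]: least fixpoint, start Z0 = Sat(crit) = {4, 6}, add states in Sat(¬safe) with some successor in Z. Already a fixed point.
Sat(E[¬safe U crit]) = {4, 6}
EF E[¬safe U crit]: least fixpoint, start Z0 = {4, 6}, add states with some successor in Z. Already a fixed point.
Sat(EF E[¬safe U crit]) = {4, 6}
|Sat(EF E[¬safe U crit])| = |{4, 6}| = 2.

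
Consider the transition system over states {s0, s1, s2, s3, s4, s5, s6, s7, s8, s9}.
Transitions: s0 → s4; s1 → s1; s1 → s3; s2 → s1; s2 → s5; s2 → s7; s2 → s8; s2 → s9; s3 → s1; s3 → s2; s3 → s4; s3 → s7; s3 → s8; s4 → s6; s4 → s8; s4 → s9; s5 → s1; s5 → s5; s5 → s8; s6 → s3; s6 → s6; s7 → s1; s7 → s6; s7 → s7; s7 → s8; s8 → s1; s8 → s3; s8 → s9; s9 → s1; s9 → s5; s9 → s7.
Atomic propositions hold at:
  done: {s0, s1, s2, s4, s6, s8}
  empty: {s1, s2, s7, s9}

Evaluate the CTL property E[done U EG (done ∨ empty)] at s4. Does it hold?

Yes

Sat(done ∨ empty) = {s0, s1, s2, s4, s6, s7, s8, s9}
EG (done ∨ empty): greatest fixpoint, start Z0 = {s0, s1, s2, s4, s6, s7, s8, s9}, keep only states in Sat with some successor in Z. Already a fixed point.
Sat(EG (done ∨ empty)) = {s0, s1, s2, s4, s6, s7, s8, s9}
E[done U EG (done ∨ empty)]: least fixpoint, start Z0 = Sat(EG (done ∨ empty)) = {s0, s1, s2, s4, s6, s7, s8, s9}, add states in Sat(done) with some successor in Z. Already a fixed point.
Sat(E[done U EG (done ∨ empty)]) = {s0, s1, s2, s4, s6, s7, s8, s9}
s4 ∈ Sat(E[done U EG (done ∨ empty)]) = {s0, s1, s2, s4, s6, s7, s8, s9}, so the formula holds at s4.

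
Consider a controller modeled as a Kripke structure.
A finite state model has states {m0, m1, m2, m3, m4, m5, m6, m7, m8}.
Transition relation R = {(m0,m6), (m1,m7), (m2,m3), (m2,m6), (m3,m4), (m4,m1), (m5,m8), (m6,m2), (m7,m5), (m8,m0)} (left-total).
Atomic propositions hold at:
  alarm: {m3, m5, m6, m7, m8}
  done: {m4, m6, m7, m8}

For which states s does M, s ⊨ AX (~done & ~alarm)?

{m4, m6, m8}

Sat(~done) = {m0, m1, m2, m3, m5}
Sat(~alarm) = {m0, m1, m2, m4}
Sat(~done & ~alarm) = {m0, m1, m2}
Sat(AX (~done & ~alarm)) = {s : every successor in {m0, m1, m2}} = {m4, m6, m8}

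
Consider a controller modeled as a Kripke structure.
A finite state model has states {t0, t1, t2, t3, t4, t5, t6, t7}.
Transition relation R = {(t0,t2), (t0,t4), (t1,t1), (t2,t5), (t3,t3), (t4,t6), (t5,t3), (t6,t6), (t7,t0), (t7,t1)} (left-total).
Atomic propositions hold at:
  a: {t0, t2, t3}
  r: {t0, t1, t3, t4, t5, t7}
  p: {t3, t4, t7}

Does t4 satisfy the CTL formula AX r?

No

Sat(AX r) = {s : every successor in {t0, t1, t3, t4, t5, t7}} = {t1, t2, t3, t5, t7}
t4 ∉ Sat(AX r) = {t1, t2, t3, t5, t7}, so the formula does not hold at t4.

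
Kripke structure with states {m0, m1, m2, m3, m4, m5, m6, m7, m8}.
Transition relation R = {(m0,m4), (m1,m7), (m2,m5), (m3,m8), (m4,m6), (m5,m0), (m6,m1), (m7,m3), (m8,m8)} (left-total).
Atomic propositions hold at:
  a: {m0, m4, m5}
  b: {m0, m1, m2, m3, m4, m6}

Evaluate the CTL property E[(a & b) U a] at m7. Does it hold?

No

Sat(a & b) = {m0, m4}
E[(a & b) U a]: least fixpoint, start Z0 = Sat(a) = {m0, m4, m5}, add states in Sat(a & b) with some successor in Z. Already a fixed point.
Sat(E[(a & b) U a]) = {m0, m4, m5}
m7 ∉ Sat(E[(a & b) U a]) = {m0, m4, m5}, so the formula does not hold at m7.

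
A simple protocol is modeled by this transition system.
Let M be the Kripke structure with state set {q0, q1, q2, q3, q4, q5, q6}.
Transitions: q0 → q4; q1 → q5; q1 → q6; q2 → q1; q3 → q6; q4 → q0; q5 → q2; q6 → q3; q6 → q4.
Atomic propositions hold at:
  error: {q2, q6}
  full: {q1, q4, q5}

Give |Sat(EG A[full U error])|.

3

A[full U error]: least fixpoint, start Z0 = Sat(error) = {q2, q6}, add states in Sat(full) with every successor in Z. Z1 = {q2, q5, q6}; Z2 = {q1, q2, q5, q6}; fixed.
Sat(A[full U error]) = {q1, q2, q5, q6}
EG A[full U error]: greatest fixpoint, start Z0 = {q1, q2, q5, q6}, keep only states in Sat with some successor in Z. Z1 = {q1, q2, q5}; fixed.
Sat(EG A[full U error]) = {q1, q2, q5}
|Sat(EG A[full U error])| = |{q1, q2, q5}| = 3.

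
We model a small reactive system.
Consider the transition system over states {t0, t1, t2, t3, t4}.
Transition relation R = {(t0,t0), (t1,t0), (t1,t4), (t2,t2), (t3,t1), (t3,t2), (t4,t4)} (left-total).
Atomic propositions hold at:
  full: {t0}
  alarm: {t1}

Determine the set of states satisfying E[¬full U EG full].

Sat(¬full) = {t1, t2, t3, t4}
EG full: greatest fixpoint, start Z0 = {t0}, keep only states in Sat with some successor in Z. Already a fixed point.
Sat(EG full) = {t0}
E[¬full U EG full]: least fixpoint, start Z0 = Sat(EG full) = {t0}, add states in Sat(¬full) with some successor in Z. Z1 = {t0, t1}; Z2 = {t0, t1, t3}; fixed.
Sat(E[¬full U EG full]) = {t0, t1, t3}

{t0, t1, t3}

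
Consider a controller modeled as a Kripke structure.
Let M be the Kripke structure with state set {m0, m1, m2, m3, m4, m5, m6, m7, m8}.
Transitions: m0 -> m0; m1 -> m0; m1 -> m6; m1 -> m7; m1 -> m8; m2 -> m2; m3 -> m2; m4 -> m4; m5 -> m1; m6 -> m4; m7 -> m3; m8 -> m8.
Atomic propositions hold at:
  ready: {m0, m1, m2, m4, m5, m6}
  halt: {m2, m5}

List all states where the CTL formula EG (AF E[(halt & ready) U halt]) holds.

Sat(halt & ready) = {m2, m5}
E[(halt & ready) U halt]: least fixpoint, start Z0 = Sat(halt) = {m2, m5}, add states in Sat(halt & ready) with some successor in Z. Already a fixed point.
Sat(E[(halt & ready) U halt]) = {m2, m5}
AF E[(halt & ready) U halt]: least fixpoint, start Z0 = {m2, m5}, add states with every successor in Z. Z1 = {m2, m3, m5}; Z2 = {m2, m3, m5, m7}; fixed.
Sat(AF E[(halt & ready) U halt]) = {m2, m3, m5, m7}
EG (AF E[(halt & ready) U halt]): greatest fixpoint, start Z0 = {m2, m3, m5, m7}, keep only states in Sat with some successor in Z. Z1 = {m2, m3, m7}; fixed.
Sat(EG (AF E[(halt & ready) U halt])) = {m2, m3, m7}

{m2, m3, m7}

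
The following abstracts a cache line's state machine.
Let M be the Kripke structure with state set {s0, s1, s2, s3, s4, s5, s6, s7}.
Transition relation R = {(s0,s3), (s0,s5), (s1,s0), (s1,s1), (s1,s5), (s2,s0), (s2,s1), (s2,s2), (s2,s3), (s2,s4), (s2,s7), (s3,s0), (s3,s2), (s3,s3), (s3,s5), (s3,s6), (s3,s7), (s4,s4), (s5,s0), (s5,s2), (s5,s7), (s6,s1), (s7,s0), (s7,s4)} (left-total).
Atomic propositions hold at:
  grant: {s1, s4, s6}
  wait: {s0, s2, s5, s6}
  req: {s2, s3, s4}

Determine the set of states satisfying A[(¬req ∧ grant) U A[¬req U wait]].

Sat(¬req) = {s0, s1, s5, s6, s7}
Sat(¬req ∧ grant) = {s1, s6}
A[¬req U wait]: least fixpoint, start Z0 = Sat(wait) = {s0, s2, s5, s6}, add states in Sat(¬req) with every successor in Z. Already a fixed point.
Sat(A[¬req U wait]) = {s0, s2, s5, s6}
A[(¬req ∧ grant) U A[¬req U wait]]: least fixpoint, start Z0 = Sat(A[¬req U wait]) = {s0, s2, s5, s6}, add states in Sat(¬req ∧ grant) with every successor in Z. Already a fixed point.
Sat(A[(¬req ∧ grant) U A[¬req U wait]]) = {s0, s2, s5, s6}

{s0, s2, s5, s6}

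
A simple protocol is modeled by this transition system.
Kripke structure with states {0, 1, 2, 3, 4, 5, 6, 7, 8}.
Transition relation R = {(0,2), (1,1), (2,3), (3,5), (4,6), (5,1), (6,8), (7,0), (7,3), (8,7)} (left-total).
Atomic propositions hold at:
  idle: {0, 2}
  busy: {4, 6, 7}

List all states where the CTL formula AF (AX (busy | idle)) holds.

{0, 4, 6, 8}

Sat(busy | idle) = {0, 2, 4, 6, 7}
Sat(AX (busy | idle)) = {s : every successor in {0, 2, 4, 6, 7}} = {0, 4, 8}
AF (AX (busy | idle)): least fixpoint, start Z0 = {0, 4, 8}, add states with every successor in Z. Z1 = {0, 4, 6, 8}; fixed.
Sat(AF (AX (busy | idle))) = {0, 4, 6, 8}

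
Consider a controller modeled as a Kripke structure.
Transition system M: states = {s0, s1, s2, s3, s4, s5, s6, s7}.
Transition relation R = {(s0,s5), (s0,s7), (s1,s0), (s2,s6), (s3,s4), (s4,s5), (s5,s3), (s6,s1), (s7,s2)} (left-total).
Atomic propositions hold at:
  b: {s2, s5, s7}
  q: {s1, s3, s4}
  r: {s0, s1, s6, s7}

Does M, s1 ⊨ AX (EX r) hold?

Sat(EX r) = {s : some successor in {s0, s1, s6, s7}} = {s0, s1, s2, s6}
Sat(AX (EX r)) = {s : every successor in {s0, s1, s2, s6}} = {s1, s2, s6, s7}
s1 ∈ Sat(AX (EX r)) = {s1, s2, s6, s7}, so the formula holds at s1.

Yes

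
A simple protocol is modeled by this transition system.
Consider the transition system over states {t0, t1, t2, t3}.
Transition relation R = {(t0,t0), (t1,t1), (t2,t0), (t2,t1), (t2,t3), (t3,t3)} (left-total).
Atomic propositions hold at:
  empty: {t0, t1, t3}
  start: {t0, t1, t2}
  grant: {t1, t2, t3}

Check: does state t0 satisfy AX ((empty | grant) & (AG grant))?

Sat(empty | grant) = {t0, t1, t2, t3}
AG grant: greatest fixpoint, start Z0 = {t1, t2, t3}, keep only states in Sat with every successor in Z. Z1 = {t1, t3}; fixed.
Sat(AG grant) = {t1, t3}
Sat((empty | grant) & (AG grant)) = {t1, t3}
Sat(AX ((empty | grant) & (AG grant))) = {s : every successor in {t1, t3}} = {t1, t3}
t0 ∉ Sat(AX ((empty | grant) & (AG grant))) = {t1, t3}, so the formula does not hold at t0.

No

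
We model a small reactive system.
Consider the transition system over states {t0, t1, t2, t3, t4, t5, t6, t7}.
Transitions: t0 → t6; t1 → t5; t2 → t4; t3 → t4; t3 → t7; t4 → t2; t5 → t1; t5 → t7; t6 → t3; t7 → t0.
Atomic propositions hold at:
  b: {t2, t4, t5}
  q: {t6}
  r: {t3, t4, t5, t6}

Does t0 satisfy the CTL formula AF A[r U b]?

A[r U b]: least fixpoint, start Z0 = Sat(b) = {t2, t4, t5}, add states in Sat(r) with every successor in Z. Already a fixed point.
Sat(A[r U b]) = {t2, t4, t5}
AF A[r U b]: least fixpoint, start Z0 = {t2, t4, t5}, add states with every successor in Z. Z1 = {t1, t2, t4, t5}; fixed.
Sat(AF A[r U b]) = {t1, t2, t4, t5}
t0 ∉ Sat(AF A[r U b]) = {t1, t2, t4, t5}, so the formula does not hold at t0.

No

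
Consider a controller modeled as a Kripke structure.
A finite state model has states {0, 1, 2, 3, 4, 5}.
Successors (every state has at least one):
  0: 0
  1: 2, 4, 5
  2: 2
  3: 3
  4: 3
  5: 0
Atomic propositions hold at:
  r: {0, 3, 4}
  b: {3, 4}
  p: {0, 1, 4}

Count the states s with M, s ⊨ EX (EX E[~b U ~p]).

4

Sat(~b) = {0, 1, 2, 5}
Sat(~p) = {2, 3, 5}
E[~b U ~p]: least fixpoint, start Z0 = Sat(~p) = {2, 3, 5}, add states in Sat(~b) with some successor in Z. Z1 = {1, 2, 3, 5}; fixed.
Sat(E[~b U ~p]) = {1, 2, 3, 5}
Sat(EX E[~b U ~p]) = {s : some successor in {1, 2, 3, 5}} = {1, 2, 3, 4}
Sat(EX (EX E[~b U ~p])) = {s : some successor in {1, 2, 3, 4}} = {1, 2, 3, 4}
|Sat(EX (EX E[~b U ~p]))| = |{1, 2, 3, 4}| = 4.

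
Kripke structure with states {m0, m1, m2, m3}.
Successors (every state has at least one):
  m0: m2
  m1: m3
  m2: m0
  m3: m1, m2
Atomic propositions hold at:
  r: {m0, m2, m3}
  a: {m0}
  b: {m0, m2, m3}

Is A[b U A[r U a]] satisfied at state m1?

A[r U a]: least fixpoint, start Z0 = Sat(a) = {m0}, add states in Sat(r) with every successor in Z. Z1 = {m0, m2}; fixed.
Sat(A[r U a]) = {m0, m2}
A[b U A[r U a]]: least fixpoint, start Z0 = Sat(A[r U a]) = {m0, m2}, add states in Sat(b) with every successor in Z. Already a fixed point.
Sat(A[b U A[r U a]]) = {m0, m2}
m1 ∉ Sat(A[b U A[r U a]]) = {m0, m2}, so the formula does not hold at m1.

No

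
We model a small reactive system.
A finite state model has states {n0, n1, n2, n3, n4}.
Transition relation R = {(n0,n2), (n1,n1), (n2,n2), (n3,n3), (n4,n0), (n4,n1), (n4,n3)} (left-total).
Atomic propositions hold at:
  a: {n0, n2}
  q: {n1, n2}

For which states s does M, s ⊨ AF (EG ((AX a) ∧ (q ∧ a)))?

{n0, n2}

Sat(AX a) = {s : every successor in {n0, n2}} = {n0, n2}
Sat(q ∧ a) = {n2}
Sat((AX a) ∧ (q ∧ a)) = {n2}
EG ((AX a) ∧ (q ∧ a)): greatest fixpoint, start Z0 = {n2}, keep only states in Sat with some successor in Z. Already a fixed point.
Sat(EG ((AX a) ∧ (q ∧ a))) = {n2}
AF (EG ((AX a) ∧ (q ∧ a))): least fixpoint, start Z0 = {n2}, add states with every successor in Z. Z1 = {n0, n2}; fixed.
Sat(AF (EG ((AX a) ∧ (q ∧ a)))) = {n0, n2}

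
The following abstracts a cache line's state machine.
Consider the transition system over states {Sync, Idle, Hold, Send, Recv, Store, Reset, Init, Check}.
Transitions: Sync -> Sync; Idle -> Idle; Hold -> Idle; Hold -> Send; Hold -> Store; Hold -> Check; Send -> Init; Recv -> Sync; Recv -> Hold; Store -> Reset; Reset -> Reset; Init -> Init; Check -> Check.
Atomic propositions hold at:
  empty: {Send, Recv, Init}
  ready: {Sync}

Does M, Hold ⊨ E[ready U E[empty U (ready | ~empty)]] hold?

Sat(~empty) = {Sync, Idle, Hold, Store, Reset, Check}
Sat(ready | ~empty) = {Sync, Idle, Hold, Store, Reset, Check}
E[empty U (ready | ~empty)]: least fixpoint, start Z0 = Sat((ready | ~empty)) = {Sync, Idle, Hold, Store, Reset, Check}, add states in Sat(empty) with some successor in Z. Z1 = {Sync, Idle, Hold, Recv, Store, Reset, Check}; fixed.
Sat(E[empty U (ready | ~empty)]) = {Sync, Idle, Hold, Recv, Store, Reset, Check}
E[ready U E[empty U (ready | ~empty)]]: least fixpoint, start Z0 = Sat(E[empty U (ready | ~empty)]) = {Sync, Idle, Hold, Recv, Store, Reset, Check}, add states in Sat(ready) with some successor in Z. Already a fixed point.
Sat(E[ready U E[empty U (ready | ~empty)]]) = {Sync, Idle, Hold, Recv, Store, Reset, Check}
Hold ∈ Sat(E[ready U E[empty U (ready | ~empty)]]) = {Sync, Idle, Hold, Recv, Store, Reset, Check}, so the formula holds at Hold.

Yes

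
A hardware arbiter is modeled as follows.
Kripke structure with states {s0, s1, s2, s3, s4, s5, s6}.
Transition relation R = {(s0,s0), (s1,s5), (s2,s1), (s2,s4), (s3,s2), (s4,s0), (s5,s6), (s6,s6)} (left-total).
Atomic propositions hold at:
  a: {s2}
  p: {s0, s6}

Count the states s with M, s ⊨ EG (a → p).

Sat(a → p) = {s0, s1, s3, s4, s5, s6}
EG (a → p): greatest fixpoint, start Z0 = {s0, s1, s3, s4, s5, s6}, keep only states in Sat with some successor in Z. Z1 = {s0, s1, s4, s5, s6}; fixed.
Sat(EG (a → p)) = {s0, s1, s4, s5, s6}
|Sat(EG (a → p))| = |{s0, s1, s4, s5, s6}| = 5.

5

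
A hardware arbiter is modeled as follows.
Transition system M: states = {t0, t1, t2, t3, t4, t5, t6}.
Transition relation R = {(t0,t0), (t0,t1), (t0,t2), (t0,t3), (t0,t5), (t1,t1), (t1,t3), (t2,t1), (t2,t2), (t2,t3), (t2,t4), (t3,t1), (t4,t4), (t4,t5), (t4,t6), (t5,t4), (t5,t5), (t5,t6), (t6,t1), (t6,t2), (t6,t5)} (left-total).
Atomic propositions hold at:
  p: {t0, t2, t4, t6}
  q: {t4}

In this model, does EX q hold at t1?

Sat(EX q) = {s : some successor in {t4}} = {t2, t4, t5}
t1 ∉ Sat(EX q) = {t2, t4, t5}, so the formula does not hold at t1.

No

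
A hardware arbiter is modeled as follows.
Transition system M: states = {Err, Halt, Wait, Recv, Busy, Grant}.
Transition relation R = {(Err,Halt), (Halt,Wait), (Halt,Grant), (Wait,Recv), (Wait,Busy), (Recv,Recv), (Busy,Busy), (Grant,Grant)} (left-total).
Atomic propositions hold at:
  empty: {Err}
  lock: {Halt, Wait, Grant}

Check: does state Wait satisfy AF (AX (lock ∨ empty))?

Sat(lock ∨ empty) = {Err, Halt, Wait, Grant}
Sat(AX (lock ∨ empty)) = {s : every successor in {Err, Halt, Wait, Grant}} = {Err, Halt, Grant}
AF (AX (lock ∨ empty)): least fixpoint, start Z0 = {Err, Halt, Grant}, add states with every successor in Z. Already a fixed point.
Sat(AF (AX (lock ∨ empty))) = {Err, Halt, Grant}
Wait ∉ Sat(AF (AX (lock ∨ empty))) = {Err, Halt, Grant}, so the formula does not hold at Wait.

No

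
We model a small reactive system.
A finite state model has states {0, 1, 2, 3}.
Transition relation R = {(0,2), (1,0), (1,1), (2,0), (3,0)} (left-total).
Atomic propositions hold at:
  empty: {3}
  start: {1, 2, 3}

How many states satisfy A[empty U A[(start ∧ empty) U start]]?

Sat(start ∧ empty) = {3}
A[(start ∧ empty) U start]: least fixpoint, start Z0 = Sat(start) = {1, 2, 3}, add states in Sat(start ∧ empty) with every successor in Z. Already a fixed point.
Sat(A[(start ∧ empty) U start]) = {1, 2, 3}
A[empty U A[(start ∧ empty) U start]]: least fixpoint, start Z0 = Sat(A[(start ∧ empty) U start]) = {1, 2, 3}, add states in Sat(empty) with every successor in Z. Already a fixed point.
Sat(A[empty U A[(start ∧ empty) U start]]) = {1, 2, 3}
|Sat(A[empty U A[(start ∧ empty) U start]])| = |{1, 2, 3}| = 3.

3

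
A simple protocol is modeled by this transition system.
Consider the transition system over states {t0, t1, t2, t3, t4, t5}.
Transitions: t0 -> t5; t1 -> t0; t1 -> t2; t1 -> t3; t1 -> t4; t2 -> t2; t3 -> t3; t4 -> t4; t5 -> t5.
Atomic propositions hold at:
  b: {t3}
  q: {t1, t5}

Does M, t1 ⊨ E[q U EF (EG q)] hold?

Yes

EG q: greatest fixpoint, start Z0 = {t1, t5}, keep only states in Sat with some successor in Z. Z1 = {t5}; fixed.
Sat(EG q) = {t5}
EF (EG q): least fixpoint, start Z0 = {t5}, add states with some successor in Z. Z1 = {t0, t5}; Z2 = {t0, t1, t5}; fixed.
Sat(EF (EG q)) = {t0, t1, t5}
E[q U EF (EG q)]: least fixpoint, start Z0 = Sat(EF (EG q)) = {t0, t1, t5}, add states in Sat(q) with some successor in Z. Already a fixed point.
Sat(E[q U EF (EG q)]) = {t0, t1, t5}
t1 ∈ Sat(E[q U EF (EG q)]) = {t0, t1, t5}, so the formula holds at t1.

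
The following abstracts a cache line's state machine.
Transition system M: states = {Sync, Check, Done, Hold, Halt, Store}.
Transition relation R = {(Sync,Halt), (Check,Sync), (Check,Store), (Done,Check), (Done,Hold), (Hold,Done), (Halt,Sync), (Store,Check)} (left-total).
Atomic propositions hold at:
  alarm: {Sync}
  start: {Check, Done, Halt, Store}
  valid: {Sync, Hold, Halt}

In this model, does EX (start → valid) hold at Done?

Yes

Sat(start → valid) = {Sync, Hold, Halt}
Sat(EX (start → valid)) = {s : some successor in {Sync, Hold, Halt}} = {Sync, Check, Done, Halt}
Done ∈ Sat(EX (start → valid)) = {Sync, Check, Done, Halt}, so the formula holds at Done.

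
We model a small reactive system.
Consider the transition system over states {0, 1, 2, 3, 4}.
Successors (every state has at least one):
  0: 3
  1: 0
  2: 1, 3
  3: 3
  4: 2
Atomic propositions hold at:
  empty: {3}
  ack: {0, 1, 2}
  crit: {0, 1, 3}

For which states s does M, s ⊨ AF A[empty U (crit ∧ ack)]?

Sat(crit ∧ ack) = {0, 1}
A[empty U (crit ∧ ack)]: least fixpoint, start Z0 = Sat((crit ∧ ack)) = {0, 1}, add states in Sat(empty) with every successor in Z. Already a fixed point.
Sat(A[empty U (crit ∧ ack)]) = {0, 1}
AF A[empty U (crit ∧ ack)]: least fixpoint, start Z0 = {0, 1}, add states with every successor in Z. Already a fixed point.
Sat(AF A[empty U (crit ∧ ack)]) = {0, 1}

{0, 1}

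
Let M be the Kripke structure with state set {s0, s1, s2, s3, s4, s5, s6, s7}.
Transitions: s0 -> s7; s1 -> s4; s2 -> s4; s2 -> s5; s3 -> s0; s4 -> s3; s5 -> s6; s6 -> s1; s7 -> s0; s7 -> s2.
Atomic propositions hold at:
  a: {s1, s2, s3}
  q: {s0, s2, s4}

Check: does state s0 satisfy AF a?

AF a: least fixpoint, start Z0 = {s1, s2, s3}, add states with every successor in Z. Z1 = {s1, s2, s3, s4, s6}; Z2 = {s1, s2, s3, s4, s5, s6}; fixed.
Sat(AF a) = {s1, s2, s3, s4, s5, s6}
s0 ∉ Sat(AF a) = {s1, s2, s3, s4, s5, s6}, so the formula does not hold at s0.

No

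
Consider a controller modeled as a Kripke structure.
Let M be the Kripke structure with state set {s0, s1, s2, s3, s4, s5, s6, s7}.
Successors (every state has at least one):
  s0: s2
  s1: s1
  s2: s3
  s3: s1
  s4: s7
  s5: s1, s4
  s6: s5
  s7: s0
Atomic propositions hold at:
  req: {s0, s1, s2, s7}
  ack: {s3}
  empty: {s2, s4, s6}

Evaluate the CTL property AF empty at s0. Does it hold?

Yes

AF empty: least fixpoint, start Z0 = {s2, s4, s6}, add states with every successor in Z. Z1 = {s0, s2, s4, s6}; Z2 = {s0, s2, s4, s6, s7}; fixed.
Sat(AF empty) = {s0, s2, s4, s6, s7}
s0 ∈ Sat(AF empty) = {s0, s2, s4, s6, s7}, so the formula holds at s0.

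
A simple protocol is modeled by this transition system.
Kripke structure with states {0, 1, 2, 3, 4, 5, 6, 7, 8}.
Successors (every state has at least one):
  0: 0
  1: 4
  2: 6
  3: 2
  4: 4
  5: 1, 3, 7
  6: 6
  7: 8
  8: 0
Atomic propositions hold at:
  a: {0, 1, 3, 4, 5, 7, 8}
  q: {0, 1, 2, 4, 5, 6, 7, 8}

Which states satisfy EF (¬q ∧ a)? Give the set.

Sat(¬q) = {3}
Sat(¬q ∧ a) = {3}
EF (¬q ∧ a): least fixpoint, start Z0 = {3}, add states with some successor in Z. Z1 = {3, 5}; fixed.
Sat(EF (¬q ∧ a)) = {3, 5}

{3, 5}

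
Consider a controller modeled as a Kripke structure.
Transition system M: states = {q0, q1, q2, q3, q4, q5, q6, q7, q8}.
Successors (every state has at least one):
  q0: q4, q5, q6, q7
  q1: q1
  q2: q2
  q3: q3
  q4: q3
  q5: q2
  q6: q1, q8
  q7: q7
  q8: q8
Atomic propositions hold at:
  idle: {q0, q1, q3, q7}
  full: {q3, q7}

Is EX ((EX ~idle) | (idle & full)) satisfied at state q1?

No

Sat(~idle) = {q2, q4, q5, q6, q8}
Sat(EX ~idle) = {s : some successor in {q2, q4, q5, q6, q8}} = {q0, q2, q5, q6, q8}
Sat(idle & full) = {q3, q7}
Sat((EX ~idle) | (idle & full)) = {q0, q2, q3, q5, q6, q7, q8}
Sat(EX ((EX ~idle) | (idle & full))) = {s : some successor in {q0, q2, q3, q5, q6, q7, q8}} = {q0, q2, q3, q4, q5, q6, q7, q8}
q1 ∉ Sat(EX ((EX ~idle) | (idle & full))) = {q0, q2, q3, q4, q5, q6, q7, q8}, so the formula does not hold at q1.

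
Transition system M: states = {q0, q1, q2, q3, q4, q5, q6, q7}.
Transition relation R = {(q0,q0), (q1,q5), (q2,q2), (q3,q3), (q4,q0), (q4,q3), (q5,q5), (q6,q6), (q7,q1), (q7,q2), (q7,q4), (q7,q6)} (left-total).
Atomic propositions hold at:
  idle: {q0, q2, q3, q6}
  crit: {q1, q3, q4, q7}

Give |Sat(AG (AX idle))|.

Sat(AX idle) = {s : every successor in {q0, q2, q3, q6}} = {q0, q2, q3, q4, q6}
AG (AX idle): greatest fixpoint, start Z0 = {q0, q2, q3, q4, q6}, keep only states in Sat with every successor in Z. Already a fixed point.
Sat(AG (AX idle)) = {q0, q2, q3, q4, q6}
|Sat(AG (AX idle))| = |{q0, q2, q3, q4, q6}| = 5.

5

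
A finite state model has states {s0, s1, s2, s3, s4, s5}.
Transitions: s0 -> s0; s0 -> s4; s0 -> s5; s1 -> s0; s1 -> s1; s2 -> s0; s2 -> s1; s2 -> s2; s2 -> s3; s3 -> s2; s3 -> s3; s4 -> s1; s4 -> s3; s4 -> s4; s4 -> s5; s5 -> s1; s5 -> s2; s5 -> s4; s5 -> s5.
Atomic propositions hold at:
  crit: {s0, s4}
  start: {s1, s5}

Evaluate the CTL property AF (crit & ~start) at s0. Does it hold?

Sat(~start) = {s0, s2, s3, s4}
Sat(crit & ~start) = {s0, s4}
AF (crit & ~start): least fixpoint, start Z0 = {s0, s4}, add states with every successor in Z. Already a fixed point.
Sat(AF (crit & ~start)) = {s0, s4}
s0 ∈ Sat(AF (crit & ~start)) = {s0, s4}, so the formula holds at s0.

Yes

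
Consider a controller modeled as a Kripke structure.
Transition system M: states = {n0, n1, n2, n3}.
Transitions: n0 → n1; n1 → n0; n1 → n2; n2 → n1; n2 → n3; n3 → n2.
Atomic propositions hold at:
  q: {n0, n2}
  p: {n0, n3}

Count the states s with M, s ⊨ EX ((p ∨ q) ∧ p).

2

Sat(p ∨ q) = {n0, n2, n3}
Sat((p ∨ q) ∧ p) = {n0, n3}
Sat(EX ((p ∨ q) ∧ p)) = {s : some successor in {n0, n3}} = {n1, n2}
|Sat(EX ((p ∨ q) ∧ p))| = |{n1, n2}| = 2.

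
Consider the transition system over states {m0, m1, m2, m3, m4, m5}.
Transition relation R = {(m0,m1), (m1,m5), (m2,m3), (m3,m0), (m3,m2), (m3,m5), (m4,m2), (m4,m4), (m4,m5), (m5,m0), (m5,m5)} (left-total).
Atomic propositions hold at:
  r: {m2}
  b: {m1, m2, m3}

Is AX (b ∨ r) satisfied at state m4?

No

Sat(b ∨ r) = {m1, m2, m3}
Sat(AX (b ∨ r)) = {s : every successor in {m1, m2, m3}} = {m0, m2}
m4 ∉ Sat(AX (b ∨ r)) = {m0, m2}, so the formula does not hold at m4.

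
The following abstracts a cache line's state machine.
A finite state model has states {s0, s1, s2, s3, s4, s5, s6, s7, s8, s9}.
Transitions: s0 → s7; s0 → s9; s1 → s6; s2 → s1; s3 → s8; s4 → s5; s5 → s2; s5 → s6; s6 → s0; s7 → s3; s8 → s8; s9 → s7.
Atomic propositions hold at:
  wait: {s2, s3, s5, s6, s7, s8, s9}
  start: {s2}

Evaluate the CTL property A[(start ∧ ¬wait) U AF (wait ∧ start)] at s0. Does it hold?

Sat(¬wait) = {s0, s1, s4}
Sat(start ∧ ¬wait) = ∅
Sat(wait ∧ start) = {s2}
AF (wait ∧ start): least fixpoint, start Z0 = {s2}, add states with every successor in Z. Already a fixed point.
Sat(AF (wait ∧ start)) = {s2}
A[(start ∧ ¬wait) U AF (wait ∧ start)]: least fixpoint, start Z0 = Sat(AF (wait ∧ start)) = {s2}, add states in Sat(start ∧ ¬wait) with every successor in Z. Already a fixed point.
Sat(A[(start ∧ ¬wait) U AF (wait ∧ start)]) = {s2}
s0 ∉ Sat(A[(start ∧ ¬wait) U AF (wait ∧ start)]) = {s2}, so the formula does not hold at s0.

No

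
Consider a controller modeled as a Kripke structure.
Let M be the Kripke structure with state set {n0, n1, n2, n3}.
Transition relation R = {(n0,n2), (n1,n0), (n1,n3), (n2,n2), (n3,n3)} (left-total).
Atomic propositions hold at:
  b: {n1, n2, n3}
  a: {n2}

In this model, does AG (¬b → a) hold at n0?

No

Sat(¬b) = {n0}
Sat(¬b → a) = {n1, n2, n3}
AG (¬b → a): greatest fixpoint, start Z0 = {n1, n2, n3}, keep only states in Sat with every successor in Z. Z1 = {n2, n3}; fixed.
Sat(AG (¬b → a)) = {n2, n3}
n0 ∉ Sat(AG (¬b → a)) = {n2, n3}, so the formula does not hold at n0.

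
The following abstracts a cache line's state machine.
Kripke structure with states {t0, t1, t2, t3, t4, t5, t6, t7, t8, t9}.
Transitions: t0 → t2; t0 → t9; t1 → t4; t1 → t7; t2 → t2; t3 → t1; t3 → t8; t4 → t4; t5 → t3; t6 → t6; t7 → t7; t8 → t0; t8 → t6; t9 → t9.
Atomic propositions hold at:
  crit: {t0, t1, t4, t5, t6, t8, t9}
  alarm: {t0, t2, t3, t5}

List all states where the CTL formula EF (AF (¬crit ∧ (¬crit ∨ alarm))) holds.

{t0, t1, t2, t3, t5, t7, t8}

Sat(¬crit) = {t2, t3, t7}
Sat(¬crit ∨ alarm) = {t0, t2, t3, t5, t7}
Sat(¬crit ∧ (¬crit ∨ alarm)) = {t2, t3, t7}
AF (¬crit ∧ (¬crit ∨ alarm)): least fixpoint, start Z0 = {t2, t3, t7}, add states with every successor in Z. Z1 = {t2, t3, t5, t7}; fixed.
Sat(AF (¬crit ∧ (¬crit ∨ alarm))) = {t2, t3, t5, t7}
EF (AF (¬crit ∧ (¬crit ∨ alarm))): least fixpoint, start Z0 = {t2, t3, t5, t7}, add states with some successor in Z. Z1 = {t0, t1, t2, t3, t5, t7}; Z2 = {t0, t1, t2, t3, t5, t7, t8}; fixed.
Sat(EF (AF (¬crit ∧ (¬crit ∨ alarm)))) = {t0, t1, t2, t3, t5, t7, t8}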